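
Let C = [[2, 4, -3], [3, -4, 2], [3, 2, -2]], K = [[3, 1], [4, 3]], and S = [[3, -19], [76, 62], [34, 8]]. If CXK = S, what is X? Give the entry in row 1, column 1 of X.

2

X = C⁻¹SK⁻¹ (apply C⁻¹ on the left and K⁻¹ on the right).
C has determinant 2; C⁻¹ = [[2, 1, -2], [6, 5/2, -13/2], [9, 4, -10]].
det K = 5; the adjugate gives K⁻¹ = [[3/5, -1/5], [-4/5, 3/5]].
C⁻¹S = [[14, 8], [-13, -11], [-9, -3]].
X = (C⁻¹S)K⁻¹ = [[2, 2], [1, -4], [-3, 0]].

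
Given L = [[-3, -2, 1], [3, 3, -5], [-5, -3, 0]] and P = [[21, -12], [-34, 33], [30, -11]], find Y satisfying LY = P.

Y = [[-3, 4], [-5, -3], [2, -6]]

Since L multiplies Y on the left, Y = L⁻¹P.
det L = 1, so L⁻¹ = [[-15, -3, 7], [25, 5, -12], [6, 1, -3]].
Y = L⁻¹P = [[-15, -3, 7], [25, 5, -12], [6, 1, -3]] · [[21, -12], [-34, 33], [30, -11]] = [[-3, 4], [-5, -3], [2, -6]].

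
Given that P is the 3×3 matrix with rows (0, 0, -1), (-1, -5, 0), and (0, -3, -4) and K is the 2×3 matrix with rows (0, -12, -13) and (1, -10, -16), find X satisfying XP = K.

P is on the right of X, so right-multiply by P⁻¹: X = KP⁻¹.
det P = -3; the adjugate gives P⁻¹ = [[-20/3, -1, 5/3], [4/3, 0, -1/3], [-1, 0, 0]].
X = KP⁻¹ = [[0, -12, -13], [1, -10, -16]] · [[-20/3, -1, 5/3], [4/3, 0, -1/3], [-1, 0, 0]] = [[-3, 0, 4], [-4, -1, 5]].

X = [[-3, 0, 4], [-4, -1, 5]]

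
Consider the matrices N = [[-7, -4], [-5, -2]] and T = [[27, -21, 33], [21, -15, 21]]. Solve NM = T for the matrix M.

Left-multiplying both sides by N⁻¹ gives M = N⁻¹T.
det N = -6, so N⁻¹ = [[1/3, -2/3], [-5/6, 7/6]].
M = N⁻¹T = [[1/3, -2/3], [-5/6, 7/6]] · [[27, -21, 33], [21, -15, 21]] = [[-5, 3, -3], [2, 0, -3]].

M = [[-5, 3, -3], [2, 0, -3]]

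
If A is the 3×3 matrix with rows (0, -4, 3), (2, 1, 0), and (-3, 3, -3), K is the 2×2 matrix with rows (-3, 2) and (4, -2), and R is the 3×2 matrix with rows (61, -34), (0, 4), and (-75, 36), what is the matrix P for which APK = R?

Left-multiply by A⁻¹ and right-multiply by K⁻¹: P = A⁻¹RK⁻¹.
det A = 3, so A⁻¹ = [[-1, -1, -1], [2, 3, 2], [3, 4, 8/3]].
det K = -2; the adjugate gives K⁻¹ = [[1, 1], [2, 3/2]].
A⁻¹R = [[14, -6], [-28, 16], [-17, 10]].
P = (A⁻¹R)K⁻¹ = [[2, 5], [4, -4], [3, -2]].

P = [[2, 5], [4, -4], [3, -2]]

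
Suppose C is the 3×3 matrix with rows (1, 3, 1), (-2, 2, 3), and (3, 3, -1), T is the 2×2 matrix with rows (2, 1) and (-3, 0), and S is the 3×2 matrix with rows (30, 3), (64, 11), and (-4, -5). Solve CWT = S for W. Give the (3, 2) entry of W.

2

Isolating W: multiply by C⁻¹ from the left and T⁻¹ from the right, so W = C⁻¹ST⁻¹.
det C = -2; the adjugate gives C⁻¹ = [[11/2, -3, -7/2], [-7/2, 2, 5/2], [6, -3, -4]].
T has determinant 3; T⁻¹ = [[0, -1/3], [1, 2/3]].
C⁻¹S = [[-13, 1], [13, -1], [4, 5]].
W = (C⁻¹S)T⁻¹ = [[1, 5], [-1, -5], [5, 2]].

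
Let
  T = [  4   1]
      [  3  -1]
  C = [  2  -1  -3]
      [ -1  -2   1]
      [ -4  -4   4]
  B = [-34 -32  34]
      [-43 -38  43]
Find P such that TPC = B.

P = [[0, -1, 3], [0, 2, -3]]

Isolating P: multiply by T⁻¹ from the left and C⁻¹ from the right, so P = T⁻¹BC⁻¹.
T has determinant -7; T⁻¹ = [[1/7, 1/7], [3/7, -4/7]].
C has determinant 4; C⁻¹ = [[-1, 4, -7/4], [0, -1, 1/4], [-1, 3, -5/4]].
T⁻¹B = [[-11, -10, 11], [10, 8, -10]].
P = (T⁻¹B)C⁻¹ = [[0, -1, 3], [0, 2, -3]].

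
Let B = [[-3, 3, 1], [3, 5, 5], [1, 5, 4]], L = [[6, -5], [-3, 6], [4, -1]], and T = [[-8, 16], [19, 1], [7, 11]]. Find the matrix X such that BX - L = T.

BX = T + L = [[-2, 11], [16, 7], [11, 10]].
Left-multiplying both sides by B⁻¹ gives X = B⁻¹(T + L).
det B = 4, so B⁻¹ = [[-5/4, -7/4, 5/2], [-7/4, -13/4, 9/2], [5/2, 9/2, -6]].
X = B⁻¹(T + L) = [[2, -1], [1, 3], [1, -1]].

X = [[2, -1], [1, 3], [1, -1]]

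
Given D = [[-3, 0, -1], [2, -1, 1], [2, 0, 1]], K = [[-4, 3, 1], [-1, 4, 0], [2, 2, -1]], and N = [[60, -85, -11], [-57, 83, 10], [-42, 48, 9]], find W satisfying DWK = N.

W = [[5, 4, 3], [-5, -3, -4], [0, -4, -5]]

Isolating W: multiply by D⁻¹ from the left and K⁻¹ from the right, so W = D⁻¹NK⁻¹.
det D = 1, so D⁻¹ = [[-1, 0, -1], [0, -1, 1], [2, 0, 3]].
det K = 3; the adjugate gives K⁻¹ = [[-4/3, 5/3, -4/3], [-1/3, 2/3, -1/3], [-10/3, 14/3, -13/3]].
D⁻¹N = [[-18, 37, 2], [15, -35, -1], [-6, -26, 5]].
W = (D⁻¹N)K⁻¹ = [[5, 4, 3], [-5, -3, -4], [0, -4, -5]].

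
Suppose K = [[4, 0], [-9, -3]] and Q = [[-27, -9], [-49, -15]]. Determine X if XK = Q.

Since K sits to the right of X, X = QK⁻¹.
det K = -12; the adjugate gives K⁻¹ = [[1/4, 0], [-3/4, -1/3]].
X = QK⁻¹ = [[-27, -9], [-49, -15]] · [[1/4, 0], [-3/4, -1/3]] = [[0, 3], [-1, 5]].

X = [[0, 3], [-1, 5]]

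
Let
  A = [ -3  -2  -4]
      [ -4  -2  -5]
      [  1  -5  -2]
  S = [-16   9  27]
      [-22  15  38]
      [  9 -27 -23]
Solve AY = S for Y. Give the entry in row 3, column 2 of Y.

-3

Left-multiplying both sides by A⁻¹ gives Y = A⁻¹S.
A has determinant 1; A⁻¹ = [[-21, 16, 2], [-13, 10, 1], [22, -17, -2]].
Y = A⁻¹S = [[-21, 16, 2], [-13, 10, 1], [22, -17, -2]] · [[-16, 9, 27], [-22, 15, 38], [9, -27, -23]] = [[2, -3, -5], [-3, 6, 6], [4, -3, -6]].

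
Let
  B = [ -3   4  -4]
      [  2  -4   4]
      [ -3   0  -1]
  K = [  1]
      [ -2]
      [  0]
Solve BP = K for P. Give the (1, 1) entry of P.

B is on the left of P, so left-multiply by B⁻¹: P = B⁻¹K.
det B = -4; the adjugate gives B⁻¹ = [[-1, -1, 0], [5/2, 9/4, -1], [3, 3, -1]].
P = B⁻¹K = [[-1, -1, 0], [5/2, 9/4, -1], [3, 3, -1]] · [[1], [-2], [0]] = [[1], [-2], [-3]].

1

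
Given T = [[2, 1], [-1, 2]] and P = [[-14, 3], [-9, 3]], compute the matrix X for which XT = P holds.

X = [[-5, 4], [-3, 3]]

T is on the right of X, so right-multiply by T⁻¹: X = PT⁻¹.
T has determinant 5; T⁻¹ = [[2/5, -1/5], [1/5, 2/5]].
X = PT⁻¹ = [[-14, 3], [-9, 3]] · [[2/5, -1/5], [1/5, 2/5]] = [[-5, 4], [-3, 3]].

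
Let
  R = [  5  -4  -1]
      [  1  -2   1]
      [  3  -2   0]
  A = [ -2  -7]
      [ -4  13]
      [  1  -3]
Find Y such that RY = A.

Y = [[3, -5], [4, -6], [1, 6]]

Since R multiplies Y on the left, Y = R⁻¹A.
R has determinant -6; R⁻¹ = [[-1/3, -1/3, 1], [-1/2, -1/2, 1], [-2/3, 1/3, 1]].
Y = R⁻¹A = [[-1/3, -1/3, 1], [-1/2, -1/2, 1], [-2/3, 1/3, 1]] · [[-2, -7], [-4, 13], [1, -3]] = [[3, -5], [4, -6], [1, 6]].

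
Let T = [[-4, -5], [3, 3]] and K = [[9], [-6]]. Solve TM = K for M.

T is on the left of M, so left-multiply by T⁻¹: M = T⁻¹K.
det T = 3, so T⁻¹ = [[1, 5/3], [-1, -4/3]].
M = T⁻¹K = [[1, 5/3], [-1, -4/3]] · [[9], [-6]] = [[-1], [-1]].

M = [[-1], [-1]]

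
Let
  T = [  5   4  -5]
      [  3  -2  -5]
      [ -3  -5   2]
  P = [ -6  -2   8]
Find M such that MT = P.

M = [[3, -3, 4]]

Since T sits to the right of M, M = PT⁻¹.
T has determinant -4; T⁻¹ = [[29/4, -17/4, 15/2], [-9/4, 5/4, -5/2], [21/4, -13/4, 11/2]].
M = PT⁻¹ = [[-6, -2, 8]] · [[29/4, -17/4, 15/2], [-9/4, 5/4, -5/2], [21/4, -13/4, 11/2]] = [[3, -3, 4]].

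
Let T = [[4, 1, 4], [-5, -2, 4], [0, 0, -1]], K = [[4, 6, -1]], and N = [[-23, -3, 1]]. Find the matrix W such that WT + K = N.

W = [[-3, 3, -2]]

WT = N − K = [[-27, -9, 2]].
T is on the right of W, so right-multiply by T⁻¹: W = (N − K)T⁻¹.
T has determinant 3; T⁻¹ = [[2/3, 1/3, 4], [-5/3, -4/3, -12], [0, 0, -1]].
W = (N − K)T⁻¹ = [[-3, 3, -2]].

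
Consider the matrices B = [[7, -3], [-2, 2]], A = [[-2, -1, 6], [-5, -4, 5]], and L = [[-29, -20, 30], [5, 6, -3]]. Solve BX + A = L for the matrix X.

BX = L − A = [[-27, -19, 24], [10, 10, -8]].
Left-multiplying both sides by B⁻¹ gives X = B⁻¹(L − A).
B has determinant 8; B⁻¹ = [[1/4, 3/8], [1/4, 7/8]].
X = B⁻¹(L − A) = [[-3, -1, 3], [2, 4, -1]].

X = [[-3, -1, 3], [2, 4, -1]]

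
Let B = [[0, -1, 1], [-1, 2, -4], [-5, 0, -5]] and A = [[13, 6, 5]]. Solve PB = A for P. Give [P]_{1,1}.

Right-multiplying both sides by B⁻¹ gives P = AB⁻¹.
B has determinant -5; B⁻¹ = [[2, 1, -2/5], [-3, -1, 1/5], [-2, -1, 1/5]].
P = AB⁻¹ = [[13, 6, 5]] · [[2, 1, -2/5], [-3, -1, 1/5], [-2, -1, 1/5]] = [[-2, 2, -3]].

-2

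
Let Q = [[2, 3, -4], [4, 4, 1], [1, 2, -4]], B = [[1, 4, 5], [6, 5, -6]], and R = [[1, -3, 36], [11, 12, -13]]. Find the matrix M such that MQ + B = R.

MQ = R − B = [[0, -7, 31], [5, 7, -7]].
Since Q sits to the right of M, M = (R − B)Q⁻¹.
Q has determinant -1; Q⁻¹ = [[18, -4, -19], [-17, 4, 18], [-4, 1, 4]].
M = (R − B)Q⁻¹ = [[-5, 3, -2], [-1, 1, 3]].

M = [[-5, 3, -2], [-1, 1, 3]]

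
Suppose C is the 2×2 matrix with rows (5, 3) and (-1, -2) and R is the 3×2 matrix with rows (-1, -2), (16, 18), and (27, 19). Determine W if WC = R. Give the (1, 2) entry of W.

Since C sits to the right of W, W = RC⁻¹.
C has determinant -7; C⁻¹ = [[2/7, 3/7], [-1/7, -5/7]].
W = RC⁻¹ = [[-1, -2], [16, 18], [27, 19]] · [[2/7, 3/7], [-1/7, -5/7]] = [[0, 1], [2, -6], [5, -2]].

1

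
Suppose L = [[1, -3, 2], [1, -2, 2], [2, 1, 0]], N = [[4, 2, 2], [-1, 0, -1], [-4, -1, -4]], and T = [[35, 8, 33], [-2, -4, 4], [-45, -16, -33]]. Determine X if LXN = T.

Left-multiply by L⁻¹ and right-multiply by N⁻¹: X = L⁻¹TN⁻¹.
det L = -4; the adjugate gives L⁻¹ = [[1/2, -1/2, 1/2], [-1, 1, 0], [-5/4, 7/4, -1/4]].
det N = -2, so N⁻¹ = [[1/2, -3, 1], [0, 4, -1], [-1/2, 2, -1]].
L⁻¹T = [[-4, -2, -2], [-37, -12, -29], [-36, -13, -26]].
X = (L⁻¹T)N⁻¹ = [[-1, 0, 0], [-4, 5, 4], [-5, 4, 3]].

X = [[-1, 0, 0], [-4, 5, 4], [-5, 4, 3]]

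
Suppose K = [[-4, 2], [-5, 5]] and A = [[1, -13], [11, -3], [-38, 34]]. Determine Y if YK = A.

Y = [[6, -5], [-4, 1], [2, 6]]

K is on the right of Y, so right-multiply by K⁻¹: Y = AK⁻¹.
K has determinant -10; K⁻¹ = [[-1/2, 1/5], [-1/2, 2/5]].
Y = AK⁻¹ = [[1, -13], [11, -3], [-38, 34]] · [[-1/2, 1/5], [-1/2, 2/5]] = [[6, -5], [-4, 1], [2, 6]].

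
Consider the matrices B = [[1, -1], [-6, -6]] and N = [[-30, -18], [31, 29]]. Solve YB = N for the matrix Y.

Y = [[-6, 4], [1, -5]]

B is on the right of Y, so right-multiply by B⁻¹: Y = NB⁻¹.
det B = -12; the adjugate gives B⁻¹ = [[1/2, -1/12], [-1/2, -1/12]].
Y = NB⁻¹ = [[-30, -18], [31, 29]] · [[1/2, -1/12], [-1/2, -1/12]] = [[-6, 4], [1, -5]].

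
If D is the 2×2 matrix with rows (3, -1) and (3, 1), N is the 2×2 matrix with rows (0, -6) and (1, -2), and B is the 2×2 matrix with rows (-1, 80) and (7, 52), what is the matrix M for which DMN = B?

M = [[-4, 1], [1, 4]]

M = D⁻¹BN⁻¹ (apply D⁻¹ on the left and N⁻¹ on the right).
D has determinant 6; D⁻¹ = [[1/6, 1/6], [-1/2, 1/2]].
det N = 6, so N⁻¹ = [[-1/3, 1], [-1/6, 0]].
D⁻¹B = [[1, 22], [4, -14]].
M = (D⁻¹B)N⁻¹ = [[-4, 1], [1, 4]].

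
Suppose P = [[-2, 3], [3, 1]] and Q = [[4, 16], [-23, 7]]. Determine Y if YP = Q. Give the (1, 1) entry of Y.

4

Since P sits to the right of Y, Y = QP⁻¹.
det P = -11; the adjugate gives P⁻¹ = [[-1/11, 3/11], [3/11, 2/11]].
Y = QP⁻¹ = [[4, 16], [-23, 7]] · [[-1/11, 3/11], [3/11, 2/11]] = [[4, 4], [4, -5]].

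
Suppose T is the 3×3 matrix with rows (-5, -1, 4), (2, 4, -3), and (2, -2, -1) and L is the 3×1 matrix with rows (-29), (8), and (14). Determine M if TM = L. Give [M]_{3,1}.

T is on the left of M, so left-multiply by T⁻¹: M = T⁻¹L.
T has determinant 6; T⁻¹ = [[-5/3, -3/2, -13/6], [-2/3, -1/2, -7/6], [-2, -2, -3]].
M = T⁻¹L = [[-5/3, -3/2, -13/6], [-2/3, -1/2, -7/6], [-2, -2, -3]] · [[-29], [8], [14]] = [[6], [-1], [0]].

0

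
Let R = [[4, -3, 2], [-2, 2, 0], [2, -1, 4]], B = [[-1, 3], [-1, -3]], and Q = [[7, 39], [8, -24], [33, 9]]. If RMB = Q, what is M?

M = [[1, -2], [-3, -2], [-5, -4]]

Isolating M: multiply by R⁻¹ from the left and B⁻¹ from the right, so M = R⁻¹QB⁻¹.
det R = 4, so R⁻¹ = [[2, 5/2, -1], [2, 3, -1], [-1/2, -1/2, 1/2]].
det B = 6; the adjugate gives B⁻¹ = [[-1/2, -1/2], [1/6, -1/6]].
R⁻¹Q = [[1, 9], [5, -3], [9, -3]].
M = (R⁻¹Q)B⁻¹ = [[1, -2], [-3, -2], [-5, -4]].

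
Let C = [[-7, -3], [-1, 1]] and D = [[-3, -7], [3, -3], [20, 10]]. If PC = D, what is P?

P = [[1, -4], [0, -3], [-3, 1]]

C is on the right of P, so right-multiply by C⁻¹: P = DC⁻¹.
det C = -10, so C⁻¹ = [[-1/10, -3/10], [-1/10, 7/10]].
P = DC⁻¹ = [[-3, -7], [3, -3], [20, 10]] · [[-1/10, -3/10], [-1/10, 7/10]] = [[1, -4], [0, -3], [-3, 1]].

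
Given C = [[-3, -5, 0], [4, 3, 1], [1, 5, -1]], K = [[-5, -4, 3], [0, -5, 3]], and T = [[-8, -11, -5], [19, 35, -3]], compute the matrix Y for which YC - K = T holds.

Y = [[5, 0, 2], [2, 5, 5]]

YC = T + K = [[-13, -15, -2], [19, 30, 0]].
Since C sits to the right of Y, Y = (T + K)C⁻¹.
C has determinant -1; C⁻¹ = [[8, 5, 5], [-5, -3, -3], [-17, -10, -11]].
Y = (T + K)C⁻¹ = [[5, 0, 2], [2, 5, 5]].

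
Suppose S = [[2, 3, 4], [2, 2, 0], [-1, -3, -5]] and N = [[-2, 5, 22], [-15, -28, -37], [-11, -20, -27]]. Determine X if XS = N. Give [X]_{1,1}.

3

Right-multiplying both sides by S⁻¹ gives X = NS⁻¹.
det S = -6; the adjugate gives S⁻¹ = [[5/3, -1/2, 4/3], [-5/3, 1, -4/3], [2/3, -1/2, 1/3]].
X = NS⁻¹ = [[-2, 5, 22], [-15, -28, -37], [-11, -20, -27]] · [[5/3, -1/2, 4/3], [-5/3, 1, -4/3], [2/3, -1/2, 1/3]] = [[3, -5, -2], [-3, -2, 5], [-3, -1, 3]].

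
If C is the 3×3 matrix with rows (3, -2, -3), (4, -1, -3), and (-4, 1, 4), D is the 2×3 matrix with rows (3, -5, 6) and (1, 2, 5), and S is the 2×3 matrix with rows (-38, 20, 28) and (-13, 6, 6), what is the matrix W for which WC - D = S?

W = [[-5, -1, 4], [-4, -1, -1]]

WC = S + D = [[-35, 15, 34], [-12, 8, 11]].
C is on the right of W, so right-multiply by C⁻¹: W = (S + D)C⁻¹.
C has determinant 5; C⁻¹ = [[-1/5, 1, 3/5], [-4/5, 0, -3/5], [0, 1, 1]].
W = (S + D)C⁻¹ = [[-5, -1, 4], [-4, -1, -1]].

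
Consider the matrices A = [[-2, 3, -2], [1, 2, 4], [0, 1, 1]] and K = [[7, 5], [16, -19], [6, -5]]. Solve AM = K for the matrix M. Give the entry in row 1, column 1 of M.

A is on the left of M, so left-multiply by A⁻¹: M = A⁻¹K.
A has determinant -1; A⁻¹ = [[2, 5, -16], [1, 2, -6], [-1, -2, 7]].
M = A⁻¹K = [[2, 5, -16], [1, 2, -6], [-1, -2, 7]] · [[7, 5], [16, -19], [6, -5]] = [[-2, -5], [3, -3], [3, -2]].

-2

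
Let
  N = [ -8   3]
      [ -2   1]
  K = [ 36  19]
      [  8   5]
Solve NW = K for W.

W = [[-6, -2], [-4, 1]]

N is on the left of W, so left-multiply by N⁻¹: W = N⁻¹K.
N has determinant -2; N⁻¹ = [[-1/2, 3/2], [-1, 4]].
W = N⁻¹K = [[-1/2, 3/2], [-1, 4]] · [[36, 19], [8, 5]] = [[-6, -2], [-4, 1]].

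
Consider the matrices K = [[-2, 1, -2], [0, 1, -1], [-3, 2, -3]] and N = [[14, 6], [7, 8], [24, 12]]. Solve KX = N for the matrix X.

K is on the left of X, so left-multiply by K⁻¹: X = K⁻¹N.
det K = -1; the adjugate gives K⁻¹ = [[1, 1, -1], [-3, 0, 2], [-3, -1, 2]].
X = K⁻¹N = [[1, 1, -1], [-3, 0, 2], [-3, -1, 2]] · [[14, 6], [7, 8], [24, 12]] = [[-3, 2], [6, 6], [-1, -2]].

X = [[-3, 2], [6, 6], [-1, -2]]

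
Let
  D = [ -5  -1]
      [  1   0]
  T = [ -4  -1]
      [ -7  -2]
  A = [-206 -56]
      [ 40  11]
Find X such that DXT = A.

Left-multiply by D⁻¹ and right-multiply by T⁻¹: X = D⁻¹AT⁻¹.
det D = 1, so D⁻¹ = [[0, 1], [-1, -5]].
det T = 1; the adjugate gives T⁻¹ = [[-2, 1], [7, -4]].
D⁻¹A = [[40, 11], [6, 1]].
X = (D⁻¹A)T⁻¹ = [[-3, -4], [-5, 2]].

X = [[-3, -4], [-5, 2]]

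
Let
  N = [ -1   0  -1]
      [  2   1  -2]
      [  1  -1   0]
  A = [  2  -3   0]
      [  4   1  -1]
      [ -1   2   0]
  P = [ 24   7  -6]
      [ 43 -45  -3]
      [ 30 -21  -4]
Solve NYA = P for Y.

Left-multiply by N⁻¹ and right-multiply by A⁻¹: Y = N⁻¹PA⁻¹.
det N = 5; the adjugate gives N⁻¹ = [[-2/5, 1/5, 1/5], [-2/5, 1/5, -4/5], [-3/5, -1/5, -1/5]].
det A = 1, so A⁻¹ = [[2, 0, 3], [1, 0, 2], [9, -1, 14]].
N⁻¹P = [[5, -16, 1], [-25, 5, 5], [-29, 9, 5]].
Y = (N⁻¹P)A⁻¹ = [[3, -1, -3], [0, -5, 5], [-4, -5, 1]].

Y = [[3, -1, -3], [0, -5, 5], [-4, -5, 1]]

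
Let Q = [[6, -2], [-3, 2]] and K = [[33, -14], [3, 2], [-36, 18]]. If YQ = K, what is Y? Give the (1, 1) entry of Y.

4

Right-multiplying both sides by Q⁻¹ gives Y = KQ⁻¹.
Q has determinant 6; Q⁻¹ = [[1/3, 1/3], [1/2, 1]].
Y = KQ⁻¹ = [[33, -14], [3, 2], [-36, 18]] · [[1/3, 1/3], [1/2, 1]] = [[4, -3], [2, 3], [-3, 6]].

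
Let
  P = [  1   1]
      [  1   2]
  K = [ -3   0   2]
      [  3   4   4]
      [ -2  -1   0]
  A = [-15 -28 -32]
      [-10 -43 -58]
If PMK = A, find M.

Left-multiply by P⁻¹ and right-multiply by K⁻¹: M = P⁻¹AK⁻¹.
det P = 1; the adjugate gives P⁻¹ = [[2, -1], [-1, 1]].
det K = -2; the adjugate gives K⁻¹ = [[-2, 1, 4], [4, -2, -9], [-5/2, 3/2, 6]].
P⁻¹A = [[-20, -13, -6], [5, -15, -26]].
M = (P⁻¹A)K⁻¹ = [[3, -3, 1], [-5, -4, -1]].

M = [[3, -3, 1], [-5, -4, -1]]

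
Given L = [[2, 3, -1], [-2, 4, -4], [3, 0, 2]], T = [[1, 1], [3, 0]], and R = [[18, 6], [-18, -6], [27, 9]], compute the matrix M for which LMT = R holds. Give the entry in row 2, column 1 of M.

Isolating M: multiply by L⁻¹ from the left and T⁻¹ from the right, so M = L⁻¹RT⁻¹.
L has determinant 4; L⁻¹ = [[2, -3/2, -2], [-2, 7/4, 5/2], [-3, 9/4, 7/2]].
T has determinant -3; T⁻¹ = [[0, 1/3], [1, -1/3]].
L⁻¹R = [[9, 3], [0, 0], [0, 0]].
M = (L⁻¹R)T⁻¹ = [[3, 2], [0, 0], [0, 0]].

0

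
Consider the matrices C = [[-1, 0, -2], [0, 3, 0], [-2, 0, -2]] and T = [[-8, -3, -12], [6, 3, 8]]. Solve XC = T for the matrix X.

X = [[4, -1, 2], [-2, 1, -2]]

Right-multiplying both sides by C⁻¹ gives X = TC⁻¹.
det C = -6, so C⁻¹ = [[1, 0, -1], [0, 1/3, 0], [-1, 0, 1/2]].
X = TC⁻¹ = [[-8, -3, -12], [6, 3, 8]] · [[1, 0, -1], [0, 1/3, 0], [-1, 0, 1/2]] = [[4, -1, 2], [-2, 1, -2]].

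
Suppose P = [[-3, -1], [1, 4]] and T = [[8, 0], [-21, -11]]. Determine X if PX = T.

X = [[-1, 1], [-5, -3]]

Left-multiplying both sides by P⁻¹ gives X = P⁻¹T.
det P = -11; the adjugate gives P⁻¹ = [[-4/11, -1/11], [1/11, 3/11]].
X = P⁻¹T = [[-4/11, -1/11], [1/11, 3/11]] · [[8, 0], [-21, -11]] = [[-1, 1], [-5, -3]].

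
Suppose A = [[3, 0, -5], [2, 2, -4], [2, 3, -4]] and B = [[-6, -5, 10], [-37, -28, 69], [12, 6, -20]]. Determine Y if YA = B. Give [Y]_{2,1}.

-5

Right-multiplying both sides by A⁻¹ gives Y = BA⁻¹.
det A = 2; the adjugate gives A⁻¹ = [[2, -15/2, 5], [0, -1, 1], [1, -9/2, 3]].
Y = BA⁻¹ = [[-6, -5, 10], [-37, -28, 69], [12, 6, -20]] · [[2, -15/2, 5], [0, -1, 1], [1, -9/2, 3]] = [[-2, 5, -5], [-5, -5, -6], [4, -6, 6]].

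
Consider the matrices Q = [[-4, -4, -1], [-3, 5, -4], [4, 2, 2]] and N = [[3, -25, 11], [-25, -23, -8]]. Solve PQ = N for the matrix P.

Q is on the right of P, so right-multiply by Q⁻¹: P = NQ⁻¹.
det Q = -6; the adjugate gives Q⁻¹ = [[-3, -1, -7/2], [5/3, 2/3, 13/6], [13/3, 4/3, 16/3]].
P = NQ⁻¹ = [[3, -25, 11], [-25, -23, -8]] · [[-3, -1, -7/2], [5/3, 2/3, 13/6], [13/3, 4/3, 16/3]] = [[-3, -5, -6], [2, -1, -5]].

P = [[-3, -5, -6], [2, -1, -5]]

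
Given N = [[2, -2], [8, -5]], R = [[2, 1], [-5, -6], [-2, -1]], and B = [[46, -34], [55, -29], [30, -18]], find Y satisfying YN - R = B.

YN = B + R = [[48, -33], [50, -35], [28, -19]].
N is on the right of Y, so right-multiply by N⁻¹: Y = (B + R)N⁻¹.
det N = 6, so N⁻¹ = [[-5/6, 1/3], [-4/3, 1/3]].
Y = (B + R)N⁻¹ = [[4, 5], [5, 5], [2, 3]].

Y = [[4, 5], [5, 5], [2, 3]]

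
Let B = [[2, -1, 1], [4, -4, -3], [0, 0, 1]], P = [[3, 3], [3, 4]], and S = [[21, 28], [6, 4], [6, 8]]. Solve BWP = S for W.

W = [[-1, 4], [-2, 3], [0, 2]]

W = B⁻¹SP⁻¹ (apply B⁻¹ on the left and P⁻¹ on the right).
B has determinant -4; B⁻¹ = [[1, -1/4, -7/4], [1, -1/2, -5/2], [0, 0, 1]].
det P = 3; the adjugate gives P⁻¹ = [[4/3, -1], [-1, 1]].
B⁻¹S = [[9, 13], [3, 6], [6, 8]].
W = (B⁻¹S)P⁻¹ = [[-1, 4], [-2, 3], [0, 2]].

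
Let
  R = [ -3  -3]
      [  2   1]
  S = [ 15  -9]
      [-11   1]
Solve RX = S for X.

X = [[-6, -2], [1, 5]]

Left-multiplying both sides by R⁻¹ gives X = R⁻¹S.
det R = 3, so R⁻¹ = [[1/3, 1], [-2/3, -1]].
X = R⁻¹S = [[1/3, 1], [-2/3, -1]] · [[15, -9], [-11, 1]] = [[-6, -2], [1, 5]].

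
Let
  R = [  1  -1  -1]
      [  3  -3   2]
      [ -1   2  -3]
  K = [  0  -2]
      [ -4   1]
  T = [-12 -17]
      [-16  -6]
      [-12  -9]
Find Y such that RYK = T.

Y = [[1, 4], [-4, 2], [-5, -1]]

Left-multiply by R⁻¹ and right-multiply by K⁻¹: Y = R⁻¹TK⁻¹.
det R = -5; the adjugate gives R⁻¹ = [[-1, 1, 1], [-7/5, 4/5, 1], [-3/5, 1/5, 0]].
K has determinant -8; K⁻¹ = [[-1/8, -1/4], [-1/2, 0]].
R⁻¹T = [[-16, 2], [-8, 10], [4, 9]].
Y = (R⁻¹T)K⁻¹ = [[1, 4], [-4, 2], [-5, -1]].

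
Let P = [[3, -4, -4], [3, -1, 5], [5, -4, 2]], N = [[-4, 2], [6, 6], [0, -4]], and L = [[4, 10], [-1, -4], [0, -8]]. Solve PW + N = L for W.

PW = L − N = [[8, 8], [-7, -10], [0, -4]].
P is on the left of W, so left-multiply by P⁻¹: W = P⁻¹(L − N).
det P = 6, so P⁻¹ = [[3, 4, -4], [19/6, 13/3, -9/2], [-7/6, -4/3, 3/2]].
W = P⁻¹(L − N) = [[-4, 0], [-5, 0], [0, -2]].

W = [[-4, 0], [-5, 0], [0, -2]]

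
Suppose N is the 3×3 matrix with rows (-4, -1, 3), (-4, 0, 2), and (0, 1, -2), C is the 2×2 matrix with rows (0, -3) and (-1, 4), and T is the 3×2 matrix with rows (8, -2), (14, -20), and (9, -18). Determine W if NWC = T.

Left-multiply by N⁻¹ and right-multiply by C⁻¹: W = N⁻¹TC⁻¹.
det N = 4; the adjugate gives N⁻¹ = [[-1/2, 1/4, -1/2], [-2, 2, -1], [-1, 1, -1]].
det C = -3, so C⁻¹ = [[-4/3, -1], [-1/3, 0]].
N⁻¹T = [[-5, 5], [3, -18], [-3, 0]].
W = (N⁻¹T)C⁻¹ = [[5, 5], [2, -3], [4, 3]].

W = [[5, 5], [2, -3], [4, 3]]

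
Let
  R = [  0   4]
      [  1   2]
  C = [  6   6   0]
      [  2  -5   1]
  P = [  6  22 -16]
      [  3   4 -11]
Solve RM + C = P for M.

M = [[1, 1, -4], [0, 4, -4]]

RM = P − C = [[0, 16, -16], [1, 9, -12]].
R is on the left of M, so left-multiply by R⁻¹: M = R⁻¹(P − C).
R has determinant -4; R⁻¹ = [[-1/2, 1], [1/4, 0]].
M = R⁻¹(P − C) = [[1, 1, -4], [0, 4, -4]].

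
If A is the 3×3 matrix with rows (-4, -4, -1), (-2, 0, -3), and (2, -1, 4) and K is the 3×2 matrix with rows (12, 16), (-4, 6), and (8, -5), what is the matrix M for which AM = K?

M = [[-4, -3], [0, -1], [4, 0]]

Left-multiplying both sides by A⁻¹ gives M = A⁻¹K.
det A = 2, so A⁻¹ = [[-3/2, 17/2, 6], [1, -7, -5], [1, -6, -4]].
M = A⁻¹K = [[-3/2, 17/2, 6], [1, -7, -5], [1, -6, -4]] · [[12, 16], [-4, 6], [8, -5]] = [[-4, -3], [0, -1], [4, 0]].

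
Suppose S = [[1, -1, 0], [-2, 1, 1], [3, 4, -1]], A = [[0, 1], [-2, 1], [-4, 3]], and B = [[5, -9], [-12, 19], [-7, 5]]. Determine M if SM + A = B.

M = [[2, -5], [-3, 5], [-3, 3]]

SM = B − A = [[5, -10], [-10, 18], [-3, 2]].
Since S multiplies M on the left, M = S⁻¹(B − A).
S has determinant -6; S⁻¹ = [[5/6, 1/6, 1/6], [-1/6, 1/6, 1/6], [11/6, 7/6, 1/6]].
M = S⁻¹(B − A) = [[2, -5], [-3, 5], [-3, 3]].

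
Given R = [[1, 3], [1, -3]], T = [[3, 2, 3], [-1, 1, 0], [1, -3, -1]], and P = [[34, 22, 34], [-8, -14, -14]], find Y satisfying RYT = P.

Y = [[3, -5, -1], [3, 3, 1]]

Isolating Y: multiply by R⁻¹ from the left and T⁻¹ from the right, so Y = R⁻¹PT⁻¹.
R has determinant -6; R⁻¹ = [[1/2, 1/2], [1/6, -1/6]].
det T = 1, so T⁻¹ = [[-1, -7, -3], [-1, -6, -3], [2, 11, 5]].
R⁻¹P = [[13, 4, 10], [7, 6, 8]].
Y = (R⁻¹P)T⁻¹ = [[3, -5, -1], [3, 3, 1]].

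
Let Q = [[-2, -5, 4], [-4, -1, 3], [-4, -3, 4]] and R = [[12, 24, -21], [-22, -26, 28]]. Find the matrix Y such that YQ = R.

Right-multiplying both sides by Q⁻¹ gives Y = RQ⁻¹.
Q has determinant 2; Q⁻¹ = [[5/2, 4, -11/2], [2, 4, -5], [4, 7, -9]].
Y = RQ⁻¹ = [[12, 24, -21], [-22, -26, 28]] · [[5/2, 4, -11/2], [2, 4, -5], [4, 7, -9]] = [[-6, -3, 3], [5, 4, -1]].

Y = [[-6, -3, 3], [5, 4, -1]]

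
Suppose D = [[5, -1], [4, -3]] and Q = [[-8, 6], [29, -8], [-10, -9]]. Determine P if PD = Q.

P = [[0, -2], [5, 1], [-6, 5]]

Right-multiplying both sides by D⁻¹ gives P = QD⁻¹.
D has determinant -11; D⁻¹ = [[3/11, -1/11], [4/11, -5/11]].
P = QD⁻¹ = [[-8, 6], [29, -8], [-10, -9]] · [[3/11, -1/11], [4/11, -5/11]] = [[0, -2], [5, 1], [-6, 5]].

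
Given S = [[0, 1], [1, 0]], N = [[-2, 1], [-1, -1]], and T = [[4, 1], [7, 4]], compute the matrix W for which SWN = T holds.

Isolating W: multiply by S⁻¹ from the left and N⁻¹ from the right, so W = S⁻¹TN⁻¹.
det S = -1; the adjugate gives S⁻¹ = [[0, 1], [1, 0]].
N has determinant 3; N⁻¹ = [[-1/3, -1/3], [1/3, -2/3]].
S⁻¹T = [[7, 4], [4, 1]].
W = (S⁻¹T)N⁻¹ = [[-1, -5], [-1, -2]].

W = [[-1, -5], [-1, -2]]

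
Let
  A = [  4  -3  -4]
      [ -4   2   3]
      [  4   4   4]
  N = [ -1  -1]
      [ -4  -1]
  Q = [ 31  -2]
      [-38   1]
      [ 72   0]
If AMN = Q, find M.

Isolating M: multiply by A⁻¹ from the left and N⁻¹ from the right, so M = A⁻¹QN⁻¹.
det A = -4; the adjugate gives A⁻¹ = [[1, 1, 1/4], [-7, -8, -1], [6, 7, 1]].
det N = -3, so N⁻¹ = [[1/3, -1/3], [-4/3, 1/3]].
A⁻¹Q = [[11, -1], [15, 6], [-8, -5]].
M = (A⁻¹Q)N⁻¹ = [[5, -4], [-3, -3], [4, 1]].

M = [[5, -4], [-3, -3], [4, 1]]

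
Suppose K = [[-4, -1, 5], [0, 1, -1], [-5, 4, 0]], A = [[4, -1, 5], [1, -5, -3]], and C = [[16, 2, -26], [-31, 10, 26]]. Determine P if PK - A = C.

PK = C + A = [[20, 1, -21], [-30, 5, 23]].
K is on the right of P, so right-multiply by K⁻¹: P = (C + A)K⁻¹.
det K = 4; the adjugate gives K⁻¹ = [[1, 5, -1], [5/4, 25/4, -1], [5/4, 21/4, -1]].
P = (C + A)K⁻¹ = [[-5, -4, 0], [5, 2, 2]].

P = [[-5, -4, 0], [5, 2, 2]]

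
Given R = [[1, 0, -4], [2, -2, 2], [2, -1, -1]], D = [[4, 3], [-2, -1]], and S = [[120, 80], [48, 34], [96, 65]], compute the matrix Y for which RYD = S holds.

Left-multiply by R⁻¹ and right-multiply by D⁻¹: Y = R⁻¹SD⁻¹.
det R = -4, so R⁻¹ = [[-1, -1, 2], [-3/2, -7/4, 5/2], [-1/2, -1/4, 1/2]].
D has determinant 2; D⁻¹ = [[-1/2, -3/2], [1, 2]].
R⁻¹S = [[24, 16], [-24, -17], [-24, -16]].
Y = (R⁻¹S)D⁻¹ = [[4, -4], [-5, 2], [-4, 4]].

Y = [[4, -4], [-5, 2], [-4, 4]]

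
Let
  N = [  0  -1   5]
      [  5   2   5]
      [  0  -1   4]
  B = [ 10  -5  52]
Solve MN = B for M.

M = [[6, 2, 3]]

Right-multiplying both sides by N⁻¹ gives M = BN⁻¹.
det N = -5; the adjugate gives N⁻¹ = [[-13/5, 1/5, 3], [4, 0, -5], [1, 0, -1]].
M = BN⁻¹ = [[10, -5, 52]] · [[-13/5, 1/5, 3], [4, 0, -5], [1, 0, -1]] = [[6, 2, 3]].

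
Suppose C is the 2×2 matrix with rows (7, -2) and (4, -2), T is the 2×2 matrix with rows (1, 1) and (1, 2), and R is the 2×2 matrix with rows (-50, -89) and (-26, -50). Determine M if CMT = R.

M = [[-3, -5], [-5, 2]]

Isolating M: multiply by C⁻¹ from the left and T⁻¹ from the right, so M = C⁻¹RT⁻¹.
det C = -6; the adjugate gives C⁻¹ = [[1/3, -1/3], [2/3, -7/6]].
det T = 1, so T⁻¹ = [[2, -1], [-1, 1]].
C⁻¹R = [[-8, -13], [-3, -1]].
M = (C⁻¹R)T⁻¹ = [[-3, -5], [-5, 2]].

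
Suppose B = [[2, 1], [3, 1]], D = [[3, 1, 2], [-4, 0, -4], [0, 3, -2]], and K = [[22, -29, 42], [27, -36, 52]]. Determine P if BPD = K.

P = [[-1, -2, -2], [0, -3, -5]]

P = B⁻¹KD⁻¹ (apply B⁻¹ on the left and D⁻¹ on the right).
det B = -1, so B⁻¹ = [[-1, 1], [3, -2]].
det D = 4, so D⁻¹ = [[3, 2, -1], [-2, -3/2, 1], [-3, -9/4, 1]].
B⁻¹K = [[5, -7, 10], [12, -15, 22]].
P = (B⁻¹K)D⁻¹ = [[-1, -2, -2], [0, -3, -5]].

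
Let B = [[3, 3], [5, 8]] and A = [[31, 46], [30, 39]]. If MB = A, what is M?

M = [[2, 5], [5, 3]]

Right-multiplying both sides by B⁻¹ gives M = AB⁻¹.
B has determinant 9; B⁻¹ = [[8/9, -1/3], [-5/9, 1/3]].
M = AB⁻¹ = [[31, 46], [30, 39]] · [[8/9, -1/3], [-5/9, 1/3]] = [[2, 5], [5, 3]].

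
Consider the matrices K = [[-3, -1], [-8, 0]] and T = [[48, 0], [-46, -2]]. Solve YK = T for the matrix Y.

Right-multiplying both sides by K⁻¹ gives Y = TK⁻¹.
K has determinant -8; K⁻¹ = [[0, -1/8], [-1, 3/8]].
Y = TK⁻¹ = [[48, 0], [-46, -2]] · [[0, -1/8], [-1, 3/8]] = [[0, -6], [2, 5]].

Y = [[0, -6], [2, 5]]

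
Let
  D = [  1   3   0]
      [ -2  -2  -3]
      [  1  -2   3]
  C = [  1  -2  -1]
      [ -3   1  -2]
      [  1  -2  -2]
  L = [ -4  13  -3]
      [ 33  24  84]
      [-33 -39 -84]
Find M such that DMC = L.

M = D⁻¹LC⁻¹ (apply D⁻¹ on the left and C⁻¹ on the right).
det D = -3; the adjugate gives D⁻¹ = [[4, 3, 3], [-1, -1, -1], [-2, -5/3, -4/3]].
C has determinant 5; C⁻¹ = [[-6/5, -2/5, 1], [-8/5, -1/5, 1], [1, 0, -1]].
D⁻¹L = [[-16, 7, -12], [4, 2, 3], [-3, -14, -22]].
M = (D⁻¹L)C⁻¹ = [[-4, 5, 3], [-5, -2, 3], [4, 4, 5]].

M = [[-4, 5, 3], [-5, -2, 3], [4, 4, 5]]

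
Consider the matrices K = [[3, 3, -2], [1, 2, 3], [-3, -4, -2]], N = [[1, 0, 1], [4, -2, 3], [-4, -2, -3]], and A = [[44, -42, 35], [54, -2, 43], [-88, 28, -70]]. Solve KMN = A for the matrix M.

M = K⁻¹AN⁻¹ (apply K⁻¹ on the left and N⁻¹ on the right).
det K = -1; the adjugate gives K⁻¹ = [[-8, -14, -13], [7, 12, 11], [-2, -3, -3]].
N has determinant -4; N⁻¹ = [[-3, 1/2, -1/2], [0, -1/4, -1/4], [4, -1/2, 1/2]].
K⁻¹A = [[36, 0, 28], [-12, -10, -9], [14, 6, 11]].
M = (K⁻¹A)N⁻¹ = [[4, 4, -4], [0, 1, 4], [2, 0, -3]].

M = [[4, 4, -4], [0, 1, 4], [2, 0, -3]]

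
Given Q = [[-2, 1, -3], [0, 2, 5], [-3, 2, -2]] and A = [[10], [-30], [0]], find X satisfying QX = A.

X = [[4], [0], [-6]]

Q is on the left of X, so left-multiply by Q⁻¹: X = Q⁻¹A.
Q has determinant -5; Q⁻¹ = [[14/5, 4/5, -11/5], [3, 1, -2], [-6/5, -1/5, 4/5]].
X = Q⁻¹A = [[14/5, 4/5, -11/5], [3, 1, -2], [-6/5, -1/5, 4/5]] · [[10], [-30], [0]] = [[4], [0], [-6]].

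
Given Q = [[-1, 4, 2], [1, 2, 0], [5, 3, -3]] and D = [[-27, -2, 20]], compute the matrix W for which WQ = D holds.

Since Q sits to the right of W, W = DQ⁻¹.
Q has determinant 4; Q⁻¹ = [[-3/2, 9/2, -1], [3/4, -7/4, 1/2], [-7/4, 23/4, -3/2]].
W = DQ⁻¹ = [[-27, -2, 20]] · [[-3/2, 9/2, -1], [3/4, -7/4, 1/2], [-7/4, 23/4, -3/2]] = [[4, -3, -4]].

W = [[4, -3, -4]]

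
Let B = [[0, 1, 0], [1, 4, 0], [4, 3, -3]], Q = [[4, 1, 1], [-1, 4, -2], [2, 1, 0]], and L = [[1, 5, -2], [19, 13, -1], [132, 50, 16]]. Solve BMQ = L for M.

Left-multiply by B⁻¹ and right-multiply by Q⁻¹: M = B⁻¹LQ⁻¹.
det B = 3, so B⁻¹ = [[-4, 1, 0], [1, 0, 0], [-13/3, 4/3, -1/3]].
det Q = -5; the adjugate gives Q⁻¹ = [[-2/5, -1/5, 6/5], [4/5, 2/5, -7/5], [9/5, 2/5, -17/5]].
B⁻¹L = [[15, -7, 7], [1, 5, -2], [-23, -21, 2]].
M = (B⁻¹L)Q⁻¹ = [[1, -3, 4], [0, 1, 1], [-4, -3, -5]].

M = [[1, -3, 4], [0, 1, 1], [-4, -3, -5]]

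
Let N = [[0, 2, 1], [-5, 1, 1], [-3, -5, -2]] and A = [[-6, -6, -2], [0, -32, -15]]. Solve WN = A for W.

W = [[2, 0, 2], [-2, -3, 5]]

N is on the right of W, so right-multiply by N⁻¹: W = AN⁻¹.
det N = 2, so N⁻¹ = [[3/2, -1/2, 1/2], [-13/2, 3/2, -5/2], [14, -3, 5]].
W = AN⁻¹ = [[-6, -6, -2], [0, -32, -15]] · [[3/2, -1/2, 1/2], [-13/2, 3/2, -5/2], [14, -3, 5]] = [[2, 0, 2], [-2, -3, 5]].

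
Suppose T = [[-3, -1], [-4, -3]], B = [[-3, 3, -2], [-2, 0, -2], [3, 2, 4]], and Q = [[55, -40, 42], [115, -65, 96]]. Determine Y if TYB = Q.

Y = T⁻¹QB⁻¹ (apply T⁻¹ on the left and B⁻¹ on the right).
det T = 5; the adjugate gives T⁻¹ = [[-3/5, 1/5], [4/5, -3/5]].
B has determinant 2; B⁻¹ = [[2, -8, -3], [1, -3, -1], [-2, 15/2, 3]].
T⁻¹Q = [[-10, 11, -6], [-25, 7, -24]].
Y = (T⁻¹Q)B⁻¹ = [[3, 2, 1], [5, -1, -4]].

Y = [[3, 2, 1], [5, -1, -4]]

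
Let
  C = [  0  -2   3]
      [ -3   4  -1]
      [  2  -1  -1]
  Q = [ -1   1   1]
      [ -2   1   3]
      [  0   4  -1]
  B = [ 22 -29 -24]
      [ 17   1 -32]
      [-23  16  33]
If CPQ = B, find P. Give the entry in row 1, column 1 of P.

Isolating P: multiply by C⁻¹ from the left and Q⁻¹ from the right, so P = C⁻¹BQ⁻¹.
C has determinant -5; C⁻¹ = [[1, 1, 2], [1, 6/5, 9/5], [1, 4/5, 6/5]].
det Q = 3, so Q⁻¹ = [[-13/3, 5/3, 2/3], [-2/3, 1/3, 1/3], [-8/3, 4/3, 1/3]].
C⁻¹B = [[-7, 4, 10], [1, 1, -3], [8, -9, -10]].
P = (C⁻¹B)Q⁻¹ = [[1, 3, 0], [3, -2, 0], [-2, -3, -1]].

1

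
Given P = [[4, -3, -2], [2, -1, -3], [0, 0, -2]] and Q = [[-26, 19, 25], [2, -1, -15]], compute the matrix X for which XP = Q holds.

X = [[-6, -1, -5], [0, 1, 6]]

Right-multiplying both sides by P⁻¹ gives X = QP⁻¹.
det P = -4, so P⁻¹ = [[-1/2, 3/2, -7/4], [-1, 2, -2], [0, 0, -1/2]].
X = QP⁻¹ = [[-26, 19, 25], [2, -1, -15]] · [[-1/2, 3/2, -7/4], [-1, 2, -2], [0, 0, -1/2]] = [[-6, -1, -5], [0, 1, 6]].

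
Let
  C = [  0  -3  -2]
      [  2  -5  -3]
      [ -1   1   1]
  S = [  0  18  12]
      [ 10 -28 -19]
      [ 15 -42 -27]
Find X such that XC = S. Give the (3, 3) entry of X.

-3

C is on the right of X, so right-multiply by C⁻¹: X = SC⁻¹.
det C = 3, so C⁻¹ = [[-2/3, 1/3, -1/3], [1/3, -2/3, -4/3], [-1, 1, 2]].
X = SC⁻¹ = [[0, 18, 12], [10, -28, -19], [15, -42, -27]] · [[-2/3, 1/3, -1/3], [1/3, -2/3, -4/3], [-1, 1, 2]] = [[-6, 0, 0], [3, 3, -4], [3, 6, -3]].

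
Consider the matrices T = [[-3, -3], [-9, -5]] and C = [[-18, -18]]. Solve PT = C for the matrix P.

P = [[6, 0]]

Since T sits to the right of P, P = CT⁻¹.
det T = -12; the adjugate gives T⁻¹ = [[5/12, -1/4], [-3/4, 1/4]].
P = CT⁻¹ = [[-18, -18]] · [[5/12, -1/4], [-3/4, 1/4]] = [[6, 0]].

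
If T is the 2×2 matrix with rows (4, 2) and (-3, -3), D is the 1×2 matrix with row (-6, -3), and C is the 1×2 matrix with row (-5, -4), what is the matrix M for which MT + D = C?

M = [[1, 1]]

MT = C − D = [[1, -1]].
T is on the right of M, so right-multiply by T⁻¹: M = (C − D)T⁻¹.
T has determinant -6; T⁻¹ = [[1/2, 1/3], [-1/2, -2/3]].
M = (C − D)T⁻¹ = [[1, 1]].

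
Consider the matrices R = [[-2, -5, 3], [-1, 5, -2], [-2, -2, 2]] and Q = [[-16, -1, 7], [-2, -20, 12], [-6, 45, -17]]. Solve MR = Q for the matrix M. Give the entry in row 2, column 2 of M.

R is on the right of M, so right-multiply by R⁻¹: M = QR⁻¹.
det R = -6, so R⁻¹ = [[-1, -2/3, 5/6], [-1, -1/3, 7/6], [-2, -1, 5/2]].
M = QR⁻¹ = [[-16, -1, 7], [-2, -20, 12], [-6, 45, -17]] · [[-1, -2/3, 5/6], [-1, -1/3, 7/6], [-2, -1, 5/2]] = [[3, 4, 3], [-2, -4, 5], [-5, 6, 5]].

-4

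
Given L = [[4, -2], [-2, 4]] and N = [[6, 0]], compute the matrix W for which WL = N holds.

Since L sits to the right of W, W = NL⁻¹.
det L = 12, so L⁻¹ = [[1/3, 1/6], [1/6, 1/3]].
W = NL⁻¹ = [[6, 0]] · [[1/3, 1/6], [1/6, 1/3]] = [[2, 1]].

W = [[2, 1]]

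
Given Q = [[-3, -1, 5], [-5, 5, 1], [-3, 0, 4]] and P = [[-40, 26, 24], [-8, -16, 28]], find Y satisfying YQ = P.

Q is on the right of Y, so right-multiply by Q⁻¹: Y = PQ⁻¹.
Q has determinant -2; Q⁻¹ = [[-10, -2, 13], [-17/2, -3/2, 11], [-15/2, -3/2, 10]].
Y = PQ⁻¹ = [[-40, 26, 24], [-8, -16, 28]] · [[-10, -2, 13], [-17/2, -3/2, 11], [-15/2, -3/2, 10]] = [[-1, 5, 6], [6, -2, 0]].

Y = [[-1, 5, 6], [6, -2, 0]]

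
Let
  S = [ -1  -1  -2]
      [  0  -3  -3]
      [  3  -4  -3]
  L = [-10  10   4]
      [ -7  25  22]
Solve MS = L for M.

S is on the right of M, so right-multiply by S⁻¹: M = LS⁻¹.
det S = -6, so S⁻¹ = [[1/2, -5/6, 1/2], [3/2, -3/2, 1/2], [-3/2, 7/6, -1/2]].
M = LS⁻¹ = [[-10, 10, 4], [-7, 25, 22]] · [[1/2, -5/6, 1/2], [3/2, -3/2, 1/2], [-3/2, 7/6, -1/2]] = [[4, -2, -2], [1, -6, -2]].

M = [[4, -2, -2], [1, -6, -2]]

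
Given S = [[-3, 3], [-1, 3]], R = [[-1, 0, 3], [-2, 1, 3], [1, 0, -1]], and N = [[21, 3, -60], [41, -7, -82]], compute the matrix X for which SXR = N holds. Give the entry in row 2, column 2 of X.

Left-multiply by S⁻¹ and right-multiply by R⁻¹: X = S⁻¹NR⁻¹.
S has determinant -6; S⁻¹ = [[-1/2, 1/2], [-1/6, 1/2]].
R has determinant -2; R⁻¹ = [[1/2, 0, 3/2], [-1/2, 1, 3/2], [1/2, 0, 1/2]].
S⁻¹N = [[10, -5, -11], [17, -4, -31]].
X = (S⁻¹N)R⁻¹ = [[2, -5, 2], [-5, -4, 4]].

-4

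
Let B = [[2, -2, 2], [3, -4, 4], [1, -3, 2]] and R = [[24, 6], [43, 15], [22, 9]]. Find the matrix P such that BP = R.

Since B multiplies P on the left, P = B⁻¹R.
det B = 2, so B⁻¹ = [[2, -1, 0], [-1, 1, -1], [-5/2, 2, -1]].
P = B⁻¹R = [[2, -1, 0], [-1, 1, -1], [-5/2, 2, -1]] · [[24, 6], [43, 15], [22, 9]] = [[5, -3], [-3, 0], [4, 6]].

P = [[5, -3], [-3, 0], [4, 6]]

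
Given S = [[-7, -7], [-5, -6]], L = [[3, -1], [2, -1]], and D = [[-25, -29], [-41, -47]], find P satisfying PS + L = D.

PS = D − L = [[-28, -28], [-43, -46]].
Right-multiplying both sides by S⁻¹ gives P = (D − L)S⁻¹.
det S = 7; the adjugate gives S⁻¹ = [[-6/7, 1], [5/7, -1]].
P = (D − L)S⁻¹ = [[4, 0], [4, 3]].

P = [[4, 0], [4, 3]]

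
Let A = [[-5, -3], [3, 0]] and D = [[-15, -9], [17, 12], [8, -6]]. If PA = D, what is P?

Right-multiplying both sides by A⁻¹ gives P = DA⁻¹.
A has determinant 9; A⁻¹ = [[0, 1/3], [-1/3, -5/9]].
P = DA⁻¹ = [[-15, -9], [17, 12], [8, -6]] · [[0, 1/3], [-1/3, -5/9]] = [[3, 0], [-4, -1], [2, 6]].

P = [[3, 0], [-4, -1], [2, 6]]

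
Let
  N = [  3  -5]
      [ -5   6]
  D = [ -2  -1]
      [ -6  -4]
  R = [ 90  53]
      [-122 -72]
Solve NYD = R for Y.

Y = [[-2, -1], [3, 1]]

Y = N⁻¹RD⁻¹ (apply N⁻¹ on the left and D⁻¹ on the right).
det N = -7, so N⁻¹ = [[-6/7, -5/7], [-5/7, -3/7]].
D has determinant 2; D⁻¹ = [[-2, 1/2], [3, -1]].
N⁻¹R = [[10, 6], [-12, -7]].
Y = (N⁻¹R)D⁻¹ = [[-2, -1], [3, 1]].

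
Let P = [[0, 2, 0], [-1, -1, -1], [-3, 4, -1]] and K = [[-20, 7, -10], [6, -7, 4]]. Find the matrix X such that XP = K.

X = [[-4, 5, 5], [-3, -3, -1]]

P is on the right of X, so right-multiply by P⁻¹: X = KP⁻¹.
det P = 4, so P⁻¹ = [[5/4, 1/2, -1/2], [1/2, 0, 0], [-7/4, -3/2, 1/2]].
X = KP⁻¹ = [[-20, 7, -10], [6, -7, 4]] · [[5/4, 1/2, -1/2], [1/2, 0, 0], [-7/4, -3/2, 1/2]] = [[-4, 5, 5], [-3, -3, -1]].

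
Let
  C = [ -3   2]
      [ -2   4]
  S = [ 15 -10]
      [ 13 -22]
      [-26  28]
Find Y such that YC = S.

Y = [[-5, 0], [-1, -5], [6, 4]]

Since C sits to the right of Y, Y = SC⁻¹.
det C = -8; the adjugate gives C⁻¹ = [[-1/2, 1/4], [-1/4, 3/8]].
Y = SC⁻¹ = [[15, -10], [13, -22], [-26, 28]] · [[-1/2, 1/4], [-1/4, 3/8]] = [[-5, 0], [-1, -5], [6, 4]].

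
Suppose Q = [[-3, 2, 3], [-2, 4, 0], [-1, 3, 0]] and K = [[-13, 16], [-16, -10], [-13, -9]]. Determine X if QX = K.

X = [[-2, -3], [-5, -4], [-3, 5]]

Left-multiplying both sides by Q⁻¹ gives X = Q⁻¹K.
det Q = -6; the adjugate gives Q⁻¹ = [[0, -3/2, 2], [0, -1/2, 1], [1/3, -7/6, 4/3]].
X = Q⁻¹K = [[0, -3/2, 2], [0, -1/2, 1], [1/3, -7/6, 4/3]] · [[-13, 16], [-16, -10], [-13, -9]] = [[-2, -3], [-5, -4], [-3, 5]].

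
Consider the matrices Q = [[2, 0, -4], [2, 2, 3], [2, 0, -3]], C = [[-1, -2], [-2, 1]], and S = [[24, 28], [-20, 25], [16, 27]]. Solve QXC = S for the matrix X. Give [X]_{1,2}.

4

Left-multiply by Q⁻¹ and right-multiply by C⁻¹: X = Q⁻¹SC⁻¹.
det Q = 4; the adjugate gives Q⁻¹ = [[-3/2, 0, 2], [3, 1/2, -7/2], [-1, 0, 1]].
det C = -5; the adjugate gives C⁻¹ = [[-1/5, -2/5], [-2/5, 1/5]].
Q⁻¹S = [[-4, 12], [6, 2], [-8, -1]].
X = (Q⁻¹S)C⁻¹ = [[-4, 4], [-2, -2], [2, 3]].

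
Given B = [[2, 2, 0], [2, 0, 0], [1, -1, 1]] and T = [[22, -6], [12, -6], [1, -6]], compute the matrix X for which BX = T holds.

B is on the left of X, so left-multiply by B⁻¹: X = B⁻¹T.
det B = -4; the adjugate gives B⁻¹ = [[0, 1/2, 0], [1/2, -1/2, 0], [1/2, -1, 1]].
X = B⁻¹T = [[0, 1/2, 0], [1/2, -1/2, 0], [1/2, -1, 1]] · [[22, -6], [12, -6], [1, -6]] = [[6, -3], [5, 0], [0, -3]].

X = [[6, -3], [5, 0], [0, -3]]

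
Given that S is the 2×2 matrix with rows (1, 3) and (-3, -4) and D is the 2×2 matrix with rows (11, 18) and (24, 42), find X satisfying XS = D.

S is on the right of X, so right-multiply by S⁻¹: X = DS⁻¹.
det S = 5, so S⁻¹ = [[-4/5, -3/5], [3/5, 1/5]].
X = DS⁻¹ = [[11, 18], [24, 42]] · [[-4/5, -3/5], [3/5, 1/5]] = [[2, -3], [6, -6]].

X = [[2, -3], [6, -6]]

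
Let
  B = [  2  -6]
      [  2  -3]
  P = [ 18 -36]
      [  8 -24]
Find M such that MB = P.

M = [[3, 6], [4, 0]]

Since B sits to the right of M, M = PB⁻¹.
B has determinant 6; B⁻¹ = [[-1/2, 1], [-1/3, 1/3]].
M = PB⁻¹ = [[18, -36], [8, -24]] · [[-1/2, 1], [-1/3, 1/3]] = [[3, 6], [4, 0]].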